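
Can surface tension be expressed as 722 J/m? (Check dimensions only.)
No

surface tension has SI base units: kg / s^2
J/m does NOT reduce to kg / s^2; a valid unit for surface tension would be e.g. N/m.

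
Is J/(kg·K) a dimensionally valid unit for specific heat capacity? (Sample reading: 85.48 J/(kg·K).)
Yes

specific heat capacity has SI base units: m^2 / (s^2 * K)
J/(kg·K) reduces to the same SI base units, so it is a valid unit for specific heat capacity.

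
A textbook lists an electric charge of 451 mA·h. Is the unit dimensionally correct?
Yes

electric charge has SI base units: A * s
mA·h reduces to the same SI base units, so it is a valid unit for electric charge.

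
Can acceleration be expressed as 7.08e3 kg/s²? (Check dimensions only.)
No

acceleration has SI base units: m / s^2
kg/s² does NOT reduce to m / s^2; a valid unit for acceleration would be e.g. m/s².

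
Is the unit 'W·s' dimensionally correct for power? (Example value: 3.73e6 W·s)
No

power has SI base units: kg * m^2 / s^3
W·s does NOT reduce to kg * m^2 / s^3; a valid unit for power would be e.g. W.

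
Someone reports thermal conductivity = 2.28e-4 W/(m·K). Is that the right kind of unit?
Yes

thermal conductivity has SI base units: kg * m / (s^3 * K)
W/(m·K) reduces to the same SI base units, so it is a valid unit for thermal conductivity.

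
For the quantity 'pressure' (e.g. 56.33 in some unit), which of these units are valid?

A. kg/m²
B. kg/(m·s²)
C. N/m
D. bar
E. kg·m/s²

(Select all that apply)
B, D

pressure has SI base units: kg / (m * s^2)

Checking each option against kg / (m * s^2):
  A. kg/m²: ✗ does not match
  B. kg/(m·s²): ✓ matches
  C. N/m: ✗ does not match
  D. bar: ✓ matches
  E. kg·m/s²: ✗ does not match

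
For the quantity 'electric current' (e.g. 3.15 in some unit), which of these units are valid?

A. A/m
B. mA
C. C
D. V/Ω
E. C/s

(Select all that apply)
B, D, E

electric current has SI base units: A

Checking each option against A:
  A. A/m: ✗ does not match
  B. mA: ✓ matches
  C. C: ✗ does not match
  D. V/Ω: ✓ matches
  E. C/s: ✓ matches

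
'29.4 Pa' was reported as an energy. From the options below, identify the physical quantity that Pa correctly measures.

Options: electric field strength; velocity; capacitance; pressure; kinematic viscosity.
pressure

energy should have units dimensionally equivalent to kg * m^2 / s^2 (e.g. J).
The given unit 'Pa' reduces to kg / (m * s^2). Of the listed options, that is the dimensionality of pressure.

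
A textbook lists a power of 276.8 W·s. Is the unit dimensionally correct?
No

power has SI base units: kg * m^2 / s^3
W·s does NOT reduce to kg * m^2 / s^3; a valid unit for power would be e.g. W.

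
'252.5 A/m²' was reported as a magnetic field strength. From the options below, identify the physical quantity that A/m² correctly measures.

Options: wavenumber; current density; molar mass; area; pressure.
current density

magnetic field strength should have units dimensionally equivalent to A / m (e.g. A/m).
The given unit 'A/m²' reduces to A / m^2. Of the listed options, that is the dimensionality of current density.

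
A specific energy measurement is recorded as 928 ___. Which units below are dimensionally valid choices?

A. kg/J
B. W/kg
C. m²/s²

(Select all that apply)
C

specific energy has SI base units: m^2 / s^2

Checking each option against m^2 / s^2:
  A. kg/J: ✗ does not match
  B. W/kg: ✗ does not match
  C. m²/s²: ✓ matches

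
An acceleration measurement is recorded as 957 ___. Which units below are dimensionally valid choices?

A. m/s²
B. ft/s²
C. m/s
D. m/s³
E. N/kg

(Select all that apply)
A, B, E

acceleration has SI base units: m / s^2

Checking each option against m / s^2:
  A. m/s²: ✓ matches
  B. ft/s²: ✓ matches
  C. m/s: ✗ does not match
  D. m/s³: ✗ does not match
  E. N/kg: ✓ matches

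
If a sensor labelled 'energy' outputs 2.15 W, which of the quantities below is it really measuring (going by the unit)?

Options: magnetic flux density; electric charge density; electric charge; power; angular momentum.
power

energy should have units dimensionally equivalent to kg * m^2 / s^2 (e.g. J).
The given unit 'W' reduces to kg * m^2 / s^3. Of the listed options, that is the dimensionality of power.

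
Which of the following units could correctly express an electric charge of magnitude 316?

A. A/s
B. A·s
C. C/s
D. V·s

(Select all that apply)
B

electric charge has SI base units: A * s

Checking each option against A * s:
  A. A/s: ✗ does not match
  B. A·s: ✓ matches
  C. C/s: ✗ does not match
  D. V·s: ✗ does not match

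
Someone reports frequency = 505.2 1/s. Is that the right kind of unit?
Yes

frequency has SI base units: 1 / s
1/s reduces to the same SI base units, so it is a valid unit for frequency.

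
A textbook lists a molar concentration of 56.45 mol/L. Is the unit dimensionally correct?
Yes

molar concentration has SI base units: mol / m^3
mol/L reduces to the same SI base units, so it is a valid unit for molar concentration.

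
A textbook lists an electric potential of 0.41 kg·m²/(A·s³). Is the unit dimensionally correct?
Yes

electric potential has SI base units: kg * m^2 / (A * s^3)
kg·m²/(A·s³) reduces to the same SI base units, so it is a valid unit for electric potential.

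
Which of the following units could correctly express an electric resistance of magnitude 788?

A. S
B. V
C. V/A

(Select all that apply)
C

electric resistance has SI base units: kg * m^2 / (A^2 * s^3)

Checking each option against kg * m^2 / (A^2 * s^3):
  A. S: ✗ does not match
  B. V: ✗ does not match
  C. V/A: ✓ matches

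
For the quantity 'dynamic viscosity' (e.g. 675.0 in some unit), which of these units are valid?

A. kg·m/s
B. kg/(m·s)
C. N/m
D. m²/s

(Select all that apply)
B

dynamic viscosity has SI base units: kg / (m * s)

Checking each option against kg / (m * s):
  A. kg·m/s: ✗ does not match
  B. kg/(m·s): ✓ matches
  C. N/m: ✗ does not match
  D. m²/s: ✗ does not match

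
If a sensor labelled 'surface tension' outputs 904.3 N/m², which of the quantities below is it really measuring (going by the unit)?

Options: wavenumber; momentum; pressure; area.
pressure

surface tension should have units dimensionally equivalent to kg / s^2 (e.g. N/m).
The given unit 'N/m²' reduces to kg / (m * s^2). Of the listed options, that is the dimensionality of pressure.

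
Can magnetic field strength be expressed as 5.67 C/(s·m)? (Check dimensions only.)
Yes

magnetic field strength has SI base units: A / m
C/(s·m) reduces to the same SI base units, so it is a valid unit for magnetic field strength.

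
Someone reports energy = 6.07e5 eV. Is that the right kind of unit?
Yes

energy has SI base units: kg * m^2 / s^2
eV reduces to the same SI base units, so it is a valid unit for energy.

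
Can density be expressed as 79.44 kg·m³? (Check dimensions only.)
No

density has SI base units: kg / m^3
kg·m³ does NOT reduce to kg / m^3; a valid unit for density would be e.g. kg/m³.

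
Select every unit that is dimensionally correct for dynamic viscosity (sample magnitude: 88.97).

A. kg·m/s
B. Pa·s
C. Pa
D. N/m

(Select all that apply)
B

dynamic viscosity has SI base units: kg / (m * s)

Checking each option against kg / (m * s):
  A. kg·m/s: ✗ does not match
  B. Pa·s: ✓ matches
  C. Pa: ✗ does not match
  D. N/m: ✗ does not match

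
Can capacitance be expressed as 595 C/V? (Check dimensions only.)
Yes

capacitance has SI base units: A^2 * s^4 / (kg * m^2)
C/V reduces to the same SI base units, so it is a valid unit for capacitance.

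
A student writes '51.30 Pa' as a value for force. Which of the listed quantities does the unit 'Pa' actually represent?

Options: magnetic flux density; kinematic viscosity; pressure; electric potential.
pressure

force should have units dimensionally equivalent to kg * m / s^2 (e.g. N).
The given unit 'Pa' reduces to kg / (m * s^2). Of the listed options, that is the dimensionality of pressure.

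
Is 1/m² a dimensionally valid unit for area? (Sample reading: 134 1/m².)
No

area has SI base units: m^2
1/m² does NOT reduce to m^2; a valid unit for area would be e.g. m².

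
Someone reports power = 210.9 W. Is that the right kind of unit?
Yes

power has SI base units: kg * m^2 / s^3
W reduces to the same SI base units, so it is a valid unit for power.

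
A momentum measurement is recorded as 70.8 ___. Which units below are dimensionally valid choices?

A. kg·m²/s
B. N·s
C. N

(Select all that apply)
B

momentum has SI base units: kg * m / s

Checking each option against kg * m / s:
  A. kg·m²/s: ✗ does not match
  B. N·s: ✓ matches
  C. N: ✗ does not match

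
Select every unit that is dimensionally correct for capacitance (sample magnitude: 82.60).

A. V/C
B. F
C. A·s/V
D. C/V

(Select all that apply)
B, C, D

capacitance has SI base units: A^2 * s^4 / (kg * m^2)

Checking each option against A^2 * s^4 / (kg * m^2):
  A. V/C: ✗ does not match
  B. F: ✓ matches
  C. A·s/V: ✓ matches
  D. C/V: ✓ matches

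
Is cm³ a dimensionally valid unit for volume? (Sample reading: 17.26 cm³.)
Yes

volume has SI base units: m^3
cm³ reduces to the same SI base units, so it is a valid unit for volume.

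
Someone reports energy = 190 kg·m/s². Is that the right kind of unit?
No

energy has SI base units: kg * m^2 / s^2
kg·m/s² does NOT reduce to kg * m^2 / s^2; a valid unit for energy would be e.g. J.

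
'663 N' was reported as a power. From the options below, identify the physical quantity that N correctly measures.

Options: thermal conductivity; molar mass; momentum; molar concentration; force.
force

power should have units dimensionally equivalent to kg * m^2 / s^3 (e.g. W).
The given unit 'N' reduces to kg * m / s^2. Of the listed options, that is the dimensionality of force.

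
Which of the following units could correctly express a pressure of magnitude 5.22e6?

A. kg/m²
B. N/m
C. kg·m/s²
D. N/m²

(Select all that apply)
D

pressure has SI base units: kg / (m * s^2)

Checking each option against kg / (m * s^2):
  A. kg/m²: ✗ does not match
  B. N/m: ✗ does not match
  C. kg·m/s²: ✗ does not match
  D. N/m²: ✓ matches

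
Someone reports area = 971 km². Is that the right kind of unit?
Yes

area has SI base units: m^2
km² reduces to the same SI base units, so it is a valid unit for area.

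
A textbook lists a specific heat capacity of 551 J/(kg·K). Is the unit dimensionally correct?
Yes

specific heat capacity has SI base units: m^2 / (s^2 * K)
J/(kg·K) reduces to the same SI base units, so it is a valid unit for specific heat capacity.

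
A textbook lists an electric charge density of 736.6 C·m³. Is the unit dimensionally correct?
No

electric charge density has SI base units: A * s / m^3
C·m³ does NOT reduce to A * s / m^3; a valid unit for electric charge density would be e.g. C/m³.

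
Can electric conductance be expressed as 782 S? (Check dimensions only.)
Yes

electric conductance has SI base units: A^2 * s^3 / (kg * m^2)
S reduces to the same SI base units, so it is a valid unit for electric conductance.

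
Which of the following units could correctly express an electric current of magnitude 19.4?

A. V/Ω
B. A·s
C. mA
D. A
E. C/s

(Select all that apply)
A, C, D, E

electric current has SI base units: A

Checking each option against A:
  A. V/Ω: ✓ matches
  B. A·s: ✗ does not match
  C. mA: ✓ matches
  D. A: ✓ matches
  E. C/s: ✓ matches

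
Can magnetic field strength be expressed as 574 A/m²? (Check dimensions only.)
No

magnetic field strength has SI base units: A / m
A/m² does NOT reduce to A / m; a valid unit for magnetic field strength would be e.g. A/m.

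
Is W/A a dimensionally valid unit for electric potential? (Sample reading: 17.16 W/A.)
Yes

electric potential has SI base units: kg * m^2 / (A * s^3)
W/A reduces to the same SI base units, so it is a valid unit for electric potential.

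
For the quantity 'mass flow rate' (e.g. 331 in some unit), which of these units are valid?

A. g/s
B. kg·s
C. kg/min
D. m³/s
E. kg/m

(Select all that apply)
A, C

mass flow rate has SI base units: kg / s

Checking each option against kg / s:
  A. g/s: ✓ matches
  B. kg·s: ✗ does not match
  C. kg/min: ✓ matches
  D. m³/s: ✗ does not match
  E. kg/m: ✗ does not match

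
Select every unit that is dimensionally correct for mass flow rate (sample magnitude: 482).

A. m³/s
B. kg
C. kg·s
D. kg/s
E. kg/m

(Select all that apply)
D

mass flow rate has SI base units: kg / s

Checking each option against kg / s:
  A. m³/s: ✗ does not match
  B. kg: ✗ does not match
  C. kg·s: ✗ does not match
  D. kg/s: ✓ matches
  E. kg/m: ✗ does not match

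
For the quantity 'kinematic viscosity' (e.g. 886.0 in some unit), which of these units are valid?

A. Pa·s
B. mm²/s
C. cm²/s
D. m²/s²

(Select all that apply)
B, C

kinematic viscosity has SI base units: m^2 / s

Checking each option against m^2 / s:
  A. Pa·s: ✗ does not match
  B. mm²/s: ✓ matches
  C. cm²/s: ✓ matches
  D. m²/s²: ✗ does not match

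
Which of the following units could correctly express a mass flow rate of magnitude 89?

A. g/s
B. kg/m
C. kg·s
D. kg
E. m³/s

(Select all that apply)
A

mass flow rate has SI base units: kg / s

Checking each option against kg / s:
  A. g/s: ✓ matches
  B. kg/m: ✗ does not match
  C. kg·s: ✗ does not match
  D. kg: ✗ does not match
  E. m³/s: ✗ does not match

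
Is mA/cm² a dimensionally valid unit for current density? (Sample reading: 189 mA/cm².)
Yes

current density has SI base units: A / m^2
mA/cm² reduces to the same SI base units, so it is a valid unit for current density.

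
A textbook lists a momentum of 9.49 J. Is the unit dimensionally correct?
No

momentum has SI base units: kg * m / s
J does NOT reduce to kg * m / s; a valid unit for momentum would be e.g. kg·m/s.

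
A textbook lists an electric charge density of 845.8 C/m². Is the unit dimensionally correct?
No

electric charge density has SI base units: A * s / m^3
C/m² does NOT reduce to A * s / m^3; a valid unit for electric charge density would be e.g. C/m³.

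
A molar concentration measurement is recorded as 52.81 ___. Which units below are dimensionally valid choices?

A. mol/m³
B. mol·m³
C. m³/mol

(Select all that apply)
A

molar concentration has SI base units: mol / m^3

Checking each option against mol / m^3:
  A. mol/m³: ✓ matches
  B. mol·m³: ✗ does not match
  C. m³/mol: ✗ does not match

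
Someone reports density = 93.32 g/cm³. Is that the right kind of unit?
Yes

density has SI base units: kg / m^3
g/cm³ reduces to the same SI base units, so it is a valid unit for density.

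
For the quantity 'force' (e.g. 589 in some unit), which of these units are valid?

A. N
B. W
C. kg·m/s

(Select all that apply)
A

force has SI base units: kg * m / s^2

Checking each option against kg * m / s^2:
  A. N: ✓ matches
  B. W: ✗ does not match
  C. kg·m/s: ✗ does not match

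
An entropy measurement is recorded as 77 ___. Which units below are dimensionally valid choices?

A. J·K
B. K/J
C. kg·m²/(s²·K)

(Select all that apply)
C

entropy has SI base units: kg * m^2 / (s^2 * K)

Checking each option against kg * m^2 / (s^2 * K):
  A. J·K: ✗ does not match
  B. K/J: ✗ does not match
  C. kg·m²/(s²·K): ✓ matches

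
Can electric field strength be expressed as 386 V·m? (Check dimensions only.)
No

electric field strength has SI base units: kg * m / (A * s^3)
V·m does NOT reduce to kg * m / (A * s^3); a valid unit for electric field strength would be e.g. V/m.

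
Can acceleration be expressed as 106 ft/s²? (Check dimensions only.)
Yes

acceleration has SI base units: m / s^2
ft/s² reduces to the same SI base units, so it is a valid unit for acceleration.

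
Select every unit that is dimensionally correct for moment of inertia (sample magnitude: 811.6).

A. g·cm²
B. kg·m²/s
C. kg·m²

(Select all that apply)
A, C

moment of inertia has SI base units: kg * m^2

Checking each option against kg * m^2:
  A. g·cm²: ✓ matches
  B. kg·m²/s: ✗ does not match
  C. kg·m²: ✓ matches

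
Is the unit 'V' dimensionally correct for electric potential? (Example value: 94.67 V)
Yes

electric potential has SI base units: kg * m^2 / (A * s^3)
V reduces to the same SI base units, so it is a valid unit for electric potential.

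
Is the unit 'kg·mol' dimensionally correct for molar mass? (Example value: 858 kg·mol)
No

molar mass has SI base units: kg / mol
kg·mol does NOT reduce to kg / mol; a valid unit for molar mass would be e.g. kg/mol.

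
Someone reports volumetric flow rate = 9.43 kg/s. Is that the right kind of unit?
No

volumetric flow rate has SI base units: m^3 / s
kg/s does NOT reduce to m^3 / s; a valid unit for volumetric flow rate would be e.g. m³/s.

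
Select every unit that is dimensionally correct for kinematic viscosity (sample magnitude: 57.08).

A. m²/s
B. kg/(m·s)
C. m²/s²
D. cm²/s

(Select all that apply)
A, D

kinematic viscosity has SI base units: m^2 / s

Checking each option against m^2 / s:
  A. m²/s: ✓ matches
  B. kg/(m·s): ✗ does not match
  C. m²/s²: ✗ does not match
  D. cm²/s: ✓ matches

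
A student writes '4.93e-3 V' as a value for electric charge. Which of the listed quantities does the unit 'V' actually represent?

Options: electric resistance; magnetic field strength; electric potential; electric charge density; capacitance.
electric potential

electric charge should have units dimensionally equivalent to A * s (e.g. C).
The given unit 'V' reduces to kg * m^2 / (A * s^3). Of the listed options, that is the dimensionality of electric potential.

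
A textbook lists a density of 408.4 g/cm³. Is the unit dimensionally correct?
Yes

density has SI base units: kg / m^3
g/cm³ reduces to the same SI base units, so it is a valid unit for density.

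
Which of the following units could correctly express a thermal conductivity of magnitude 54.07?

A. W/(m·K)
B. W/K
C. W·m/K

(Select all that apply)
A

thermal conductivity has SI base units: kg * m / (s^3 * K)

Checking each option against kg * m / (s^3 * K):
  A. W/(m·K): ✓ matches
  B. W/K: ✗ does not match
  C. W·m/K: ✗ does not match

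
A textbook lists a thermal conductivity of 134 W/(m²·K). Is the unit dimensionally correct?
No

thermal conductivity has SI base units: kg * m / (s^3 * K)
W/(m²·K) does NOT reduce to kg * m / (s^3 * K); a valid unit for thermal conductivity would be e.g. W/(m·K).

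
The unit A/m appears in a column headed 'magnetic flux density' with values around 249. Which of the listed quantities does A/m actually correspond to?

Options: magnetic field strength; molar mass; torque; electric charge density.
magnetic field strength

magnetic flux density should have units dimensionally equivalent to kg / (A * s^2) (e.g. T).
The given unit 'A/m' reduces to A / m. Of the listed options, that is the dimensionality of magnetic field strength.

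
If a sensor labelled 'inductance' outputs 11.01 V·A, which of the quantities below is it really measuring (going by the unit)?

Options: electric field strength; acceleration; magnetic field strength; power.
power

inductance should have units dimensionally equivalent to kg * m^2 / (A^2 * s^2) (e.g. H).
The given unit 'V·A' reduces to kg * m^2 / s^3. Of the listed options, that is the dimensionality of power.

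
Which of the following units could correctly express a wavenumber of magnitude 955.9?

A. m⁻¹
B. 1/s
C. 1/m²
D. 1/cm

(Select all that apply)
A, D

wavenumber has SI base units: 1 / m

Checking each option against 1 / m:
  A. m⁻¹: ✓ matches
  B. 1/s: ✗ does not match
  C. 1/m²: ✗ does not match
  D. 1/cm: ✓ matches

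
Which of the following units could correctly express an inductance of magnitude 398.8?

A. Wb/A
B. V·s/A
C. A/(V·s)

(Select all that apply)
A, B

inductance has SI base units: kg * m^2 / (A^2 * s^2)

Checking each option against kg * m^2 / (A^2 * s^2):
  A. Wb/A: ✓ matches
  B. V·s/A: ✓ matches
  C. A/(V·s): ✗ does not match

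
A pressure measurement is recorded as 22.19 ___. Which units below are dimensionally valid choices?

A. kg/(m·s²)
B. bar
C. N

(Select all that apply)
A, B

pressure has SI base units: kg / (m * s^2)

Checking each option against kg / (m * s^2):
  A. kg/(m·s²): ✓ matches
  B. bar: ✓ matches
  C. N: ✗ does not match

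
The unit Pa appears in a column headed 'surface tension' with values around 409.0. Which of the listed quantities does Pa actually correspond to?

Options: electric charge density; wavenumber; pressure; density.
pressure

surface tension should have units dimensionally equivalent to kg / s^2 (e.g. N/m).
The given unit 'Pa' reduces to kg / (m * s^2). Of the listed options, that is the dimensionality of pressure.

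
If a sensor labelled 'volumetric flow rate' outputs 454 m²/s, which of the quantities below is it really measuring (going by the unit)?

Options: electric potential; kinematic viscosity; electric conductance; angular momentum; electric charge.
kinematic viscosity

volumetric flow rate should have units dimensionally equivalent to m^3 / s (e.g. m³/s).
The given unit 'm²/s' reduces to m^2 / s. Of the listed options, that is the dimensionality of kinematic viscosity.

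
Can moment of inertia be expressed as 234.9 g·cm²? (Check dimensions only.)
Yes

moment of inertia has SI base units: kg * m^2
g·cm² reduces to the same SI base units, so it is a valid unit for moment of inertia.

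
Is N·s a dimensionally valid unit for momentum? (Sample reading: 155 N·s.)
Yes

momentum has SI base units: kg * m / s
N·s reduces to the same SI base units, so it is a valid unit for momentum.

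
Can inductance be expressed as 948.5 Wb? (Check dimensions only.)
No

inductance has SI base units: kg * m^2 / (A^2 * s^2)
Wb does NOT reduce to kg * m^2 / (A^2 * s^2); a valid unit for inductance would be e.g. H.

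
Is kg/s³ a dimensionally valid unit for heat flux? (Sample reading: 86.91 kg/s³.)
Yes

heat flux has SI base units: kg / s^3
kg/s³ reduces to the same SI base units, so it is a valid unit for heat flux.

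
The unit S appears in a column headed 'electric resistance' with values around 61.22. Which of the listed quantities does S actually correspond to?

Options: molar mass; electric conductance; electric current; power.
electric conductance

electric resistance should have units dimensionally equivalent to kg * m^2 / (A^2 * s^3) (e.g. Ω).
The given unit 'S' reduces to A^2 * s^3 / (kg * m^2). Of the listed options, that is the dimensionality of electric conductance.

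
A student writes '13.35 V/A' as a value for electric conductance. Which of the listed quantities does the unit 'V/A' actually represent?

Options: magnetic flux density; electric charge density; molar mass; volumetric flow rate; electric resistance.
electric resistance

electric conductance should have units dimensionally equivalent to A^2 * s^3 / (kg * m^2) (e.g. S).
The given unit 'V/A' reduces to kg * m^2 / (A^2 * s^3). Of the listed options, that is the dimensionality of electric resistance.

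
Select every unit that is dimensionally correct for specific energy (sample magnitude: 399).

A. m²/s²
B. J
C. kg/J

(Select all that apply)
A

specific energy has SI base units: m^2 / s^2

Checking each option against m^2 / s^2:
  A. m²/s²: ✓ matches
  B. J: ✗ does not match
  C. kg/J: ✗ does not match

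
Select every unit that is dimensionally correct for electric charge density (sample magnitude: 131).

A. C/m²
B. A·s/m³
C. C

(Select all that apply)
B

electric charge density has SI base units: A * s / m^3

Checking each option against A * s / m^3:
  A. C/m²: ✗ does not match
  B. A·s/m³: ✓ matches
  C. C: ✗ does not match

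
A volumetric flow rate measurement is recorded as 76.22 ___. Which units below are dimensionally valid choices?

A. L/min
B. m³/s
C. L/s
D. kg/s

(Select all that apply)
A, B, C

volumetric flow rate has SI base units: m^3 / s

Checking each option against m^3 / s:
  A. L/min: ✓ matches
  B. m³/s: ✓ matches
  C. L/s: ✓ matches
  D. kg/s: ✗ does not match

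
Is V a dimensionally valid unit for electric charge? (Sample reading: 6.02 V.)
No

electric charge has SI base units: A * s
V does NOT reduce to A * s; a valid unit for electric charge would be e.g. C.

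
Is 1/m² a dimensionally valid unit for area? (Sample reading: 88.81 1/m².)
No

area has SI base units: m^2
1/m² does NOT reduce to m^2; a valid unit for area would be e.g. m².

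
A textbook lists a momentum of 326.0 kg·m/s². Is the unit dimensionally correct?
No

momentum has SI base units: kg * m / s
kg·m/s² does NOT reduce to kg * m / s; a valid unit for momentum would be e.g. kg·m/s.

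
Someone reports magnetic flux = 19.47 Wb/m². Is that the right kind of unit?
No

magnetic flux has SI base units: kg * m^2 / (A * s^2)
Wb/m² does NOT reduce to kg * m^2 / (A * s^2); a valid unit for magnetic flux would be e.g. Wb.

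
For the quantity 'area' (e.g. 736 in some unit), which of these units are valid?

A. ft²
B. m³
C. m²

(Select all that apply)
A, C

area has SI base units: m^2

Checking each option against m^2:
  A. ft²: ✓ matches
  B. m³: ✗ does not match
  C. m²: ✓ matches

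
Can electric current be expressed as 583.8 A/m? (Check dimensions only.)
No

electric current has SI base units: A
A/m does NOT reduce to A; a valid unit for electric current would be e.g. A.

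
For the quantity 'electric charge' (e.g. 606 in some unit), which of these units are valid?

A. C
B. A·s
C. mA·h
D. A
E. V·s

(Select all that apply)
A, B, C

electric charge has SI base units: A * s

Checking each option against A * s:
  A. C: ✓ matches
  B. A·s: ✓ matches
  C. mA·h: ✓ matches
  D. A: ✗ does not match
  E. V·s: ✗ does not match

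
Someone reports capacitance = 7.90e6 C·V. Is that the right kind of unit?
No

capacitance has SI base units: A^2 * s^4 / (kg * m^2)
C·V does NOT reduce to A^2 * s^4 / (kg * m^2); a valid unit for capacitance would be e.g. F.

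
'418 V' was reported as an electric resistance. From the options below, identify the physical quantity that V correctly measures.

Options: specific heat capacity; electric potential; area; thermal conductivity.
electric potential

electric resistance should have units dimensionally equivalent to kg * m^2 / (A^2 * s^3) (e.g. Ω).
The given unit 'V' reduces to kg * m^2 / (A * s^3). Of the listed options, that is the dimensionality of electric potential.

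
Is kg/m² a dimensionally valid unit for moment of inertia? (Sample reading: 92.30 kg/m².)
No

moment of inertia has SI base units: kg * m^2
kg/m² does NOT reduce to kg * m^2; a valid unit for moment of inertia would be e.g. kg·m².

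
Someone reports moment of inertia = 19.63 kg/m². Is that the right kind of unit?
No

moment of inertia has SI base units: kg * m^2
kg/m² does NOT reduce to kg * m^2; a valid unit for moment of inertia would be e.g. kg·m².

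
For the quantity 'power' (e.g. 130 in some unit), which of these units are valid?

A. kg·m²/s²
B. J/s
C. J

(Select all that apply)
B

power has SI base units: kg * m^2 / s^3

Checking each option against kg * m^2 / s^3:
  A. kg·m²/s²: ✗ does not match
  B. J/s: ✓ matches
  C. J: ✗ does not match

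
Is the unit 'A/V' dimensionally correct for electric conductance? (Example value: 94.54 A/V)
Yes

electric conductance has SI base units: A^2 * s^3 / (kg * m^2)
A/V reduces to the same SI base units, so it is a valid unit for electric conductance.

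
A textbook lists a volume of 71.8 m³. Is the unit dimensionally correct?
Yes

volume has SI base units: m^3
m³ reduces to the same SI base units, so it is a valid unit for volume.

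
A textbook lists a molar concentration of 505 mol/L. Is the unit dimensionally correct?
Yes

molar concentration has SI base units: mol / m^3
mol/L reduces to the same SI base units, so it is a valid unit for molar concentration.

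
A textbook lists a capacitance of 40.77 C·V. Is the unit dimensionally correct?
No

capacitance has SI base units: A^2 * s^4 / (kg * m^2)
C·V does NOT reduce to A^2 * s^4 / (kg * m^2); a valid unit for capacitance would be e.g. F.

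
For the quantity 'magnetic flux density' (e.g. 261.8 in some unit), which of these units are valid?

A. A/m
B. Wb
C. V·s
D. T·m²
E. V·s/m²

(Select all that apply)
E

magnetic flux density has SI base units: kg / (A * s^2)

Checking each option against kg / (A * s^2):
  A. A/m: ✗ does not match
  B. Wb: ✗ does not match
  C. V·s: ✗ does not match
  D. T·m²: ✗ does not match
  E. V·s/m²: ✓ matches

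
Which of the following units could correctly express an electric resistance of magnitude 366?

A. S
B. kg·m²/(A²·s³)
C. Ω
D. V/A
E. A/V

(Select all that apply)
B, C, D

electric resistance has SI base units: kg * m^2 / (A^2 * s^3)

Checking each option against kg * m^2 / (A^2 * s^3):
  A. S: ✗ does not match
  B. kg·m²/(A²·s³): ✓ matches
  C. Ω: ✓ matches
  D. V/A: ✓ matches
  E. A/V: ✗ does not match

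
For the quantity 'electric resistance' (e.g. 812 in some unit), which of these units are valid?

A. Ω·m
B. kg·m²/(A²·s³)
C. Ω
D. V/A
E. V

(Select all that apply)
B, C, D

electric resistance has SI base units: kg * m^2 / (A^2 * s^3)

Checking each option against kg * m^2 / (A^2 * s^3):
  A. Ω·m: ✗ does not match
  B. kg·m²/(A²·s³): ✓ matches
  C. Ω: ✓ matches
  D. V/A: ✓ matches
  E. V: ✗ does not match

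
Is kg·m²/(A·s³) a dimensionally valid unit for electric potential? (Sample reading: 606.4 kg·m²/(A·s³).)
Yes

electric potential has SI base units: kg * m^2 / (A * s^3)
kg·m²/(A·s³) reduces to the same SI base units, so it is a valid unit for electric potential.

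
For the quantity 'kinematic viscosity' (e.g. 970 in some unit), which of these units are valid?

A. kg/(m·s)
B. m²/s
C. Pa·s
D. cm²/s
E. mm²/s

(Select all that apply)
B, D, E

kinematic viscosity has SI base units: m^2 / s

Checking each option against m^2 / s:
  A. kg/(m·s): ✗ does not match
  B. m²/s: ✓ matches
  C. Pa·s: ✗ does not match
  D. cm²/s: ✓ matches
  E. mm²/s: ✓ matches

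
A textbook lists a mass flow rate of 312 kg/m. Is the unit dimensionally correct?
No

mass flow rate has SI base units: kg / s
kg/m does NOT reduce to kg / s; a valid unit for mass flow rate would be e.g. kg/s.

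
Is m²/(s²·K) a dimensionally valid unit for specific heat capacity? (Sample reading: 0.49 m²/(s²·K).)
Yes

specific heat capacity has SI base units: m^2 / (s^2 * K)
m²/(s²·K) reduces to the same SI base units, so it is a valid unit for specific heat capacity.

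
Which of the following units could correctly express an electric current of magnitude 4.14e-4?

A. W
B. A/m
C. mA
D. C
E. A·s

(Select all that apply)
C

electric current has SI base units: A

Checking each option against A:
  A. W: ✗ does not match
  B. A/m: ✗ does not match
  C. mA: ✓ matches
  D. C: ✗ does not match
  E. A·s: ✗ does not match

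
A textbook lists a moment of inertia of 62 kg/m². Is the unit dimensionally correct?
No

moment of inertia has SI base units: kg * m^2
kg/m² does NOT reduce to kg * m^2; a valid unit for moment of inertia would be e.g. kg·m².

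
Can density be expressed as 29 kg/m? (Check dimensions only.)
No

density has SI base units: kg / m^3
kg/m does NOT reduce to kg / m^3; a valid unit for density would be e.g. kg/m³.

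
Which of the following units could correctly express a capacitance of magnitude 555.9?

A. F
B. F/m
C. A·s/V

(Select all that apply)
A, C

capacitance has SI base units: A^2 * s^4 / (kg * m^2)

Checking each option against A^2 * s^4 / (kg * m^2):
  A. F: ✓ matches
  B. F/m: ✗ does not match
  C. A·s/V: ✓ matches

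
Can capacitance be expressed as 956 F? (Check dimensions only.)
Yes

capacitance has SI base units: A^2 * s^4 / (kg * m^2)
F reduces to the same SI base units, so it is a valid unit for capacitance.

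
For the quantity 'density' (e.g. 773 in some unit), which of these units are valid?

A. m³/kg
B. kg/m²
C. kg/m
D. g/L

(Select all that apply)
D

density has SI base units: kg / m^3

Checking each option against kg / m^3:
  A. m³/kg: ✗ does not match
  B. kg/m²: ✗ does not match
  C. kg/m: ✗ does not match
  D. g/L: ✓ matches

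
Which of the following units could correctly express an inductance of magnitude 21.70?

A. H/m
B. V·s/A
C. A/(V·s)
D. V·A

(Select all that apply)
B

inductance has SI base units: kg * m^2 / (A^2 * s^2)

Checking each option against kg * m^2 / (A^2 * s^2):
  A. H/m: ✗ does not match
  B. V·s/A: ✓ matches
  C. A/(V·s): ✗ does not match
  D. V·A: ✗ does not match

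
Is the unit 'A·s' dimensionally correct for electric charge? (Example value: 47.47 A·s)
Yes

electric charge has SI base units: A * s
A·s reduces to the same SI base units, so it is a valid unit for electric charge.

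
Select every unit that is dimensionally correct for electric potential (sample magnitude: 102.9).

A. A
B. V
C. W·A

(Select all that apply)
B

electric potential has SI base units: kg * m^2 / (A * s^3)

Checking each option against kg * m^2 / (A * s^3):
  A. A: ✗ does not match
  B. V: ✓ matches
  C. W·A: ✗ does not match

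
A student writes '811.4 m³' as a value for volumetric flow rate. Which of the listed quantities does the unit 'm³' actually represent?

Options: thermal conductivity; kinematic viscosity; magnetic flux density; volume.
volume

volumetric flow rate should have units dimensionally equivalent to m^3 / s (e.g. m³/s).
The given unit 'm³' reduces to m^3. Of the listed options, that is the dimensionality of volume.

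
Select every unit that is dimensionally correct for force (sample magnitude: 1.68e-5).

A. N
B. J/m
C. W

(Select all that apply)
A, B

force has SI base units: kg * m / s^2

Checking each option against kg * m / s^2:
  A. N: ✓ matches
  B. J/m: ✓ matches
  C. W: ✗ does not match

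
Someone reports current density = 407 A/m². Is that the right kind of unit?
Yes

current density has SI base units: A / m^2
A/m² reduces to the same SI base units, so it is a valid unit for current density.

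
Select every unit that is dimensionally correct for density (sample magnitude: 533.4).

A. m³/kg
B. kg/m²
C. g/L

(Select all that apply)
C

density has SI base units: kg / m^3

Checking each option against kg / m^3:
  A. m³/kg: ✗ does not match
  B. kg/m²: ✗ does not match
  C. g/L: ✓ matches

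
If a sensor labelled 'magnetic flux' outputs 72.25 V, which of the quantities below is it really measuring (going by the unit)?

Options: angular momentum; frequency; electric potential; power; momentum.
electric potential

magnetic flux should have units dimensionally equivalent to kg * m^2 / (A * s^2) (e.g. Wb).
The given unit 'V' reduces to kg * m^2 / (A * s^3). Of the listed options, that is the dimensionality of electric potential.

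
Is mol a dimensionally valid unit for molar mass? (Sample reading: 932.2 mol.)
No

molar mass has SI base units: kg / mol
mol does NOT reduce to kg / mol; a valid unit for molar mass would be e.g. kg/mol.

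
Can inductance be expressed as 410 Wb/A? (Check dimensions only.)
Yes

inductance has SI base units: kg * m^2 / (A^2 * s^2)
Wb/A reduces to the same SI base units, so it is a valid unit for inductance.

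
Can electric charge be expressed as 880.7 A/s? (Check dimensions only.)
No

electric charge has SI base units: A * s
A/s does NOT reduce to A * s; a valid unit for electric charge would be e.g. C.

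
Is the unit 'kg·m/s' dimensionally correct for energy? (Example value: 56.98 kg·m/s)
No

energy has SI base units: kg * m^2 / s^2
kg·m/s does NOT reduce to kg * m^2 / s^2; a valid unit for energy would be e.g. J.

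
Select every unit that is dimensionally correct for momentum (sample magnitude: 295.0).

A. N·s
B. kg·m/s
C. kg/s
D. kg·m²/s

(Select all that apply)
A, B

momentum has SI base units: kg * m / s

Checking each option against kg * m / s:
  A. N·s: ✓ matches
  B. kg·m/s: ✓ matches
  C. kg/s: ✗ does not match
  D. kg·m²/s: ✗ does not match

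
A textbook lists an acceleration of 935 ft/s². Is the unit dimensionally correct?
Yes

acceleration has SI base units: m / s^2
ft/s² reduces to the same SI base units, so it is a valid unit for acceleration.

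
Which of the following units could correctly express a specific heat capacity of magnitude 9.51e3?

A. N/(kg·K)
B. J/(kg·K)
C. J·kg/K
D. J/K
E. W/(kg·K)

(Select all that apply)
B

specific heat capacity has SI base units: m^2 / (s^2 * K)

Checking each option against m^2 / (s^2 * K):
  A. N/(kg·K): ✗ does not match
  B. J/(kg·K): ✓ matches
  C. J·kg/K: ✗ does not match
  D. J/K: ✗ does not match
  E. W/(kg·K): ✗ does not match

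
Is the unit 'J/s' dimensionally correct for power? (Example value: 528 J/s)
Yes

power has SI base units: kg * m^2 / s^3
J/s reduces to the same SI base units, so it is a valid unit for power.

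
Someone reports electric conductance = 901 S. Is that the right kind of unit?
Yes

electric conductance has SI base units: A^2 * s^3 / (kg * m^2)
S reduces to the same SI base units, so it is a valid unit for electric conductance.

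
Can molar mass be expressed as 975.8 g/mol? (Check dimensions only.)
Yes

molar mass has SI base units: kg / mol
g/mol reduces to the same SI base units, so it is a valid unit for molar mass.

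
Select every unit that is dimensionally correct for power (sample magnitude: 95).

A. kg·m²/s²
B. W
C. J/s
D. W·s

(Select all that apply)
B, C

power has SI base units: kg * m^2 / s^3

Checking each option against kg * m^2 / s^3:
  A. kg·m²/s²: ✗ does not match
  B. W: ✓ matches
  C. J/s: ✓ matches
  D. W·s: ✗ does not match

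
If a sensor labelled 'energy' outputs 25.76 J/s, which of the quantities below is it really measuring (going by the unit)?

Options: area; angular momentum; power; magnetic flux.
power

energy should have units dimensionally equivalent to kg * m^2 / s^2 (e.g. J).
The given unit 'J/s' reduces to kg * m^2 / s^3. Of the listed options, that is the dimensionality of power.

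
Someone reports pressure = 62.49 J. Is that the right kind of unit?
No

pressure has SI base units: kg / (m * s^2)
J does NOT reduce to kg / (m * s^2); a valid unit for pressure would be e.g. Pa.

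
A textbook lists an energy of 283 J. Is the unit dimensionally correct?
Yes

energy has SI base units: kg * m^2 / s^2
J reduces to the same SI base units, so it is a valid unit for energy.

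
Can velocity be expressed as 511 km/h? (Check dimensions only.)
Yes

velocity has SI base units: m / s
km/h reduces to the same SI base units, so it is a valid unit for velocity.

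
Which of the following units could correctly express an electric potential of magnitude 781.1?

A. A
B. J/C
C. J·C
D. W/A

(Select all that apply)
B, D

electric potential has SI base units: kg * m^2 / (A * s^3)

Checking each option against kg * m^2 / (A * s^3):
  A. A: ✗ does not match
  B. J/C: ✓ matches
  C. J·C: ✗ does not match
  D. W/A: ✓ matches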